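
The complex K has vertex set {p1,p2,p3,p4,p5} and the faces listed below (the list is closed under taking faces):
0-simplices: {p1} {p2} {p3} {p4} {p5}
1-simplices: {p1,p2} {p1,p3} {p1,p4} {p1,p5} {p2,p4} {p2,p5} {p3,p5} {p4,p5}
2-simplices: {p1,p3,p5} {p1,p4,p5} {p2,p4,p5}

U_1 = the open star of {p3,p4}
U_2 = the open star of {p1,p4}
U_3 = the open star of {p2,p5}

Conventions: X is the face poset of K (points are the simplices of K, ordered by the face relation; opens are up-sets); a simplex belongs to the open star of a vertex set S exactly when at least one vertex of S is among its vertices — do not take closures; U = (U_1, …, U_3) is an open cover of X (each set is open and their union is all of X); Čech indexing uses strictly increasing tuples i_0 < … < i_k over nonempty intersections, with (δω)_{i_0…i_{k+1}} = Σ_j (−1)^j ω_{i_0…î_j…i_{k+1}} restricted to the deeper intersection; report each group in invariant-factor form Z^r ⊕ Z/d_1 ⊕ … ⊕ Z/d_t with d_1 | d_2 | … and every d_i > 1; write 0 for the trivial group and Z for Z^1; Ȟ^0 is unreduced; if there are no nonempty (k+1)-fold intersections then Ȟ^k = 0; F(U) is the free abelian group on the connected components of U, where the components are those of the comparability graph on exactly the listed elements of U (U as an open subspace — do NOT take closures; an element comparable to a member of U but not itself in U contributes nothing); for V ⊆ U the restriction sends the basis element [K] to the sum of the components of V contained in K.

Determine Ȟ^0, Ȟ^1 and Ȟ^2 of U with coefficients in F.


Ȟ^0 = Z, Ȟ^1 = Z and Ȟ^2 = 0

intersection data:
  U1={{p3},{p4},{p1,p3},{p1,p4},{p2,p4},{p3,p5},{p4,p5},{p1,p3,p5},{p1,p4,p5},{p2,p4,p5}} U2={{p1},{p4},{p1,p2},{p1,p3},{p1,p4},{p1,p5},{p2,p4},{p4,p5},{p1,p3,p5},{p1,p4,p5},{p2,p4,p5}} U3={{p2},{p5},{p1,p2},{p1,p5},{p2,p4},{p2,p5},{p3,p5},{p4,p5},{p1,p3,p5},{p1,p4,p5},{p2,p4,p5}}
  U12={{p4},{p1,p3},{p1,p4},{p2,p4},{p4,p5},{p1,p3,p5},{p1,p4,p5},{p2,p4,p5}} U13={{p2,p4},{p3,p5},{p4,p5},{p1,p3,p5},{p1,p4,p5},{p2,p4,p5}} U23={{p1,p2},{p1,p5},{p2,p4},{p4,p5},{p1,p3,p5},{p1,p4,p5},{p2,p4,p5}}
  U123={{p2,p4},{p4,p5},{p1,p3,p5},{p1,p4,p5},{p2,p4,p5}}
components per intersection:
  U1: {{p3},{p1,p3},{p3,p5},{p1,p3,p5}} {{p4},{p1,p4},{p2,p4},{p4,p5},{p1,p4,p5},{p2,p4,p5}}
  U2: {{p1},{p4},{p1,p2},{p1,p3},{p1,p4},{p1,p5},{p2,p4},{p4,p5},{p1,p3,p5},{p1,p4,p5},{p2,p4,p5}}
  U3: {{p2},{p5},{p1,p2},{p1,p5},{p2,p4},{p2,p5},{p3,p5},{p4,p5},{p1,p3,p5},{p1,p4,p5},{p2,p4,p5}}
  U12: {{p4},{p1,p4},{p2,p4},{p4,p5},{p1,p4,p5},{p2,p4,p5}} {{p1,p3},{p1,p3,p5}}
  U13: {{p2,p4},{p4,p5},{p1,p4,p5},{p2,p4,p5}} {{p3,p5},{p1,p3,p5}}
  U23: {{p1,p2}} {{p1,p5},{p2,p4},{p4,p5},{p1,p3,p5},{p1,p4,p5},{p2,p4,p5}}
  U123: {{p2,p4},{p4,p5},{p1,p4,p5},{p2,p4,p5}} {{p1,p3,p5}}
C dims 4,6,2; δ0: rk 3, SNF 1^3; δ1: rk 2, SNF 1^2
Ȟ^0 = (4 − 3) − 0 = 1, so Ȟ^0 ≅ Z
Ȟ^1 = (6 − 2) − 3 = 1, so Ȟ^1 ≅ Z
Ȟ^2 = (2 − 0) − 2 = 0, so Ȟ^2 ≅ 0


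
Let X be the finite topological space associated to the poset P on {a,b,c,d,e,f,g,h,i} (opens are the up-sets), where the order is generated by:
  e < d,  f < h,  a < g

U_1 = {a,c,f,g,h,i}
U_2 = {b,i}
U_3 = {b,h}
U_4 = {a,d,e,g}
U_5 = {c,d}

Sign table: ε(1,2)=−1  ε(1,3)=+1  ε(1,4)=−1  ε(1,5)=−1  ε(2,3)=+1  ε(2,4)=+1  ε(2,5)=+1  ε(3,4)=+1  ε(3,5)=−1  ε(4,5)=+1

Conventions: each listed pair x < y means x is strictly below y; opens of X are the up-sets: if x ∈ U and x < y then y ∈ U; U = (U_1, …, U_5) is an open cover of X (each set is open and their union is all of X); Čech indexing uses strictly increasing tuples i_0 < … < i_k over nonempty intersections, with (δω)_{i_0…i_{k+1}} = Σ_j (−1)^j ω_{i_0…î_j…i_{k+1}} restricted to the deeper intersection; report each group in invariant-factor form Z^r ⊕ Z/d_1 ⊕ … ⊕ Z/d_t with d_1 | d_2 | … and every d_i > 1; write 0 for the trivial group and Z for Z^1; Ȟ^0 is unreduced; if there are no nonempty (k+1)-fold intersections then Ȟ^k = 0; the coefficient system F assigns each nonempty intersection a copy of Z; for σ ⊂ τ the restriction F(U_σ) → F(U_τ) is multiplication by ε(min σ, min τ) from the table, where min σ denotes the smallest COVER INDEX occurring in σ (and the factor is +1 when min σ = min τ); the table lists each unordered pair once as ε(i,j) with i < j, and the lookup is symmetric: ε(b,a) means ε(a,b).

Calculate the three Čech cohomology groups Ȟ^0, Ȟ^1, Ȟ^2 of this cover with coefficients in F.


Ȟ^0 = 0, Ȟ^1 = Z ⊕ Z/2, Ȟ^2 = 0

nonempty intersections:
  U12={i} U13={h} U14={a,g} U15={c} U23={b} U45={d}
C dims 5,6; δ0: rk 5, SNF 1^4·2
Ȟ^0: (5−5)−0=0 ⇒ 0
Ȟ^1: (6−0)−5=1 plus torsion [2] ⇒ Z ⊕ Z/2
Ȟ^2: (0−0)−0=0 ⇒ 0


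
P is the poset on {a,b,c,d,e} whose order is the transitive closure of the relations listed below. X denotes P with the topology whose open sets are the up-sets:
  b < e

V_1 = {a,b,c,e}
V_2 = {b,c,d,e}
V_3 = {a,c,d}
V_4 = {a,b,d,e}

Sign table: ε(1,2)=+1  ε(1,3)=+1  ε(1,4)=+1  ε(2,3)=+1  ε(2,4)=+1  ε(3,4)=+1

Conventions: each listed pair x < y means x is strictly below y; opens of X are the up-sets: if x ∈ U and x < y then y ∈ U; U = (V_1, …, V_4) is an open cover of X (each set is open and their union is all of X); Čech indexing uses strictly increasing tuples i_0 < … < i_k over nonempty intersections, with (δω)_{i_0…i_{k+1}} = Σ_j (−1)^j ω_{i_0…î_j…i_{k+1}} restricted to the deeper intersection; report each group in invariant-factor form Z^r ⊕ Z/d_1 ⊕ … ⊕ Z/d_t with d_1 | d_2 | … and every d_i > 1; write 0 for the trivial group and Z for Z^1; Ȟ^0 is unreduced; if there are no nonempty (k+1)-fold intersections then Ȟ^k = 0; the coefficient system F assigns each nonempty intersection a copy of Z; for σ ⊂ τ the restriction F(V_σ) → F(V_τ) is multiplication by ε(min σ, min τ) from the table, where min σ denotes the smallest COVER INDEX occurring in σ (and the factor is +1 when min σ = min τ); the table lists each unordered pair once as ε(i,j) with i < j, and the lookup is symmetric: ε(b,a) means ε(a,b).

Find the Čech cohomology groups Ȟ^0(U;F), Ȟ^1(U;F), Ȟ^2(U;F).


nerve simplices:
  V12={b,c,e} V13={a,c} V14={a,b,e} V23={c,d} V24={b,d,e} V34={a,d}
  V123={c} V124={b,e} V134={a} V234={d}
C dims 4,6,4; δ0: rk 3, SNF 1^3; δ1: rk 3, SNF 1^3
degree 0: 4−3−0 = 1 → Ȟ^0 ≅ Z
degree 1: 6−3−3 = 0 → Ȟ^1 ≅ 0
degree 2: 4−0−3 = 1 → Ȟ^2 ≅ Z

Ȟ^0 = Z, Ȟ^1 = 0, Ȟ^2 = Z


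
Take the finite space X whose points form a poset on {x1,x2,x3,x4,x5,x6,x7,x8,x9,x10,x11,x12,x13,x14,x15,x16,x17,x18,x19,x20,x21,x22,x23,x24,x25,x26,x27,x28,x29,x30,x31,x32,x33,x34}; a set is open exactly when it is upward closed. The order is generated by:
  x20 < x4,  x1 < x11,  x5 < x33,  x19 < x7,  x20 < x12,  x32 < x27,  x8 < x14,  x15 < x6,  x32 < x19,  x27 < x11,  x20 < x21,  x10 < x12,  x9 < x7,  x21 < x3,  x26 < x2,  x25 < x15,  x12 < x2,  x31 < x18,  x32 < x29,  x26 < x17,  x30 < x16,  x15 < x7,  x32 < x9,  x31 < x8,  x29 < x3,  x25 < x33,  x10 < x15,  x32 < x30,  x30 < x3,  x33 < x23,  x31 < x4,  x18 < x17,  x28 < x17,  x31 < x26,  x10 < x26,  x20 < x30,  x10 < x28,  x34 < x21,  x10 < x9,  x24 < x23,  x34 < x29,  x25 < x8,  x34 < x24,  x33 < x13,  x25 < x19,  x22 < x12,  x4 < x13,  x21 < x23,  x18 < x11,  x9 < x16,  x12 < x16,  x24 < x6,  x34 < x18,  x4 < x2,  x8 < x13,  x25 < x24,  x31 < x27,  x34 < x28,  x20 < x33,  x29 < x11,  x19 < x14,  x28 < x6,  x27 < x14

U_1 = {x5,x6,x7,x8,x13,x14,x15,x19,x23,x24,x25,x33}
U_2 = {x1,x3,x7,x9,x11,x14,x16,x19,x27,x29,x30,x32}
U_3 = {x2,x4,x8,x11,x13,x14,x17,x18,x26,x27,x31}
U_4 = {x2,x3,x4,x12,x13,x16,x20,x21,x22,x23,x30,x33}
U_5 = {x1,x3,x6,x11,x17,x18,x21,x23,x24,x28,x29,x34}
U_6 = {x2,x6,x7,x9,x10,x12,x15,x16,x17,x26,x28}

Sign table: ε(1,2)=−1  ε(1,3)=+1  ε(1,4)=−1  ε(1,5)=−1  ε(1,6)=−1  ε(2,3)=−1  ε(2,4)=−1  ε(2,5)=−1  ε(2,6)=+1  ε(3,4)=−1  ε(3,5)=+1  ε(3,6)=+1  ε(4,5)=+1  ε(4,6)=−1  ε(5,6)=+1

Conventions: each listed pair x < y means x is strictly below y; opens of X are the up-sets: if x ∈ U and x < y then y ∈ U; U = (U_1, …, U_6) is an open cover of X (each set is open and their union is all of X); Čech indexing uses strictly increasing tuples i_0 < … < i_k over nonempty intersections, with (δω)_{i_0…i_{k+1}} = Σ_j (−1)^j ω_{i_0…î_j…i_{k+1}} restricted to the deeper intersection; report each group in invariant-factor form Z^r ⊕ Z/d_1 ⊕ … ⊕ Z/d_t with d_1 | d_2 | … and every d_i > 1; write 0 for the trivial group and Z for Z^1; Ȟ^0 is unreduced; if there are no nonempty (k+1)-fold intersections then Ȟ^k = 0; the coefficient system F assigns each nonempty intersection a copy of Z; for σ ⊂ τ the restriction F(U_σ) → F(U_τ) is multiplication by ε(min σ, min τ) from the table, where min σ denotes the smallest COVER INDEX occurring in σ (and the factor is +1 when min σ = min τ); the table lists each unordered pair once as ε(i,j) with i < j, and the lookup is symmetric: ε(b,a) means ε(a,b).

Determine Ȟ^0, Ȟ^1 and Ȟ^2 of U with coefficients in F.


nonempty intersections:
  U12={x7,x14,x19} U13={x8,x13,x14} U14={x13,x23,x33} U15={x6,x23,x24} U16={x6,x7,x15} U23={x11,x14,x27} U24={x3,x16,x30} U25={x1,x3,x11,x29} U26={x7,x9,x16} U34={x2,x4,x13} U35={x11,x17,x18} U36={x2,x17,x26} U45={x3,x21,x23} U46={x2,x12,x16} U56={x6,x17,x28}
  U123={x14} U126={x7} U134={x13} U145={x23} U156={x6} U235={x11} U245={x3} U246={x16} U346={x2} U356={x17}
C dims 6,15,10; δ0: rk 6, SNF 1^5·2; δ1: rk 9, SNF 1^9
Ȟ^0: (6−6)−0=0 ⇒ 0
Ȟ^1: (15−9)−6=0 plus torsion [2] ⇒ Z/2
Ȟ^2: (10−0)−9=1 ⇒ Z

Ȟ^0 ≅ 0,  Ȟ^1 ≅ Z/2,  Ȟ^2 ≅ Z


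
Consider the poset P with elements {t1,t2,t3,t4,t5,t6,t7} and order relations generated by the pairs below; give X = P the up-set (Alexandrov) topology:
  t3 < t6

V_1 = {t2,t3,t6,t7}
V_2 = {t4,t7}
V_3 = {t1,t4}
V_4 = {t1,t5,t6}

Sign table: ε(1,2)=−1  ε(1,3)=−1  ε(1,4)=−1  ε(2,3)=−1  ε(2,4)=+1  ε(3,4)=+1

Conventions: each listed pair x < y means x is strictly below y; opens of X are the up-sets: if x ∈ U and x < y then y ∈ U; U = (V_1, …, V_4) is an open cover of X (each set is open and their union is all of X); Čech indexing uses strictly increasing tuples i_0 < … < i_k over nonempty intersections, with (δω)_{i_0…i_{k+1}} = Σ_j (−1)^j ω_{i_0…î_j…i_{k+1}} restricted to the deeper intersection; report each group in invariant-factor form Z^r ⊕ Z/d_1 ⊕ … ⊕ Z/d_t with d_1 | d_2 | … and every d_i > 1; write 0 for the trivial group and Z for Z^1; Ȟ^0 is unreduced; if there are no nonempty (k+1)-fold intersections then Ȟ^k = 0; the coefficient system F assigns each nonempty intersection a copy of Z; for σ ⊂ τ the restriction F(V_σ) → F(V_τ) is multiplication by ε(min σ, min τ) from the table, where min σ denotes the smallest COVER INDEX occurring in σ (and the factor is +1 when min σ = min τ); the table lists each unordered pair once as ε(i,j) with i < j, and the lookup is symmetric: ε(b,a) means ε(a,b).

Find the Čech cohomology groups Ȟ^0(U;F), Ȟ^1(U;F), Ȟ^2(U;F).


cover nerve:
  V12={t7} V14={t6} V23={t4} V34={t1}
C dims 4,4; δ0: rk 4, SNF 1^3·2
Ȟ^0: (4−4)−0=0 ⇒ 0
Ȟ^1: (4−0)−4=0 plus torsion [2] ⇒ Z/2
Ȟ^2: (0−0)−0=0 ⇒ 0

Ȟ^0(U;F) ≅ 0, Ȟ^1(U;F) ≅ Z/2 and Ȟ^2(U;F) ≅ 0


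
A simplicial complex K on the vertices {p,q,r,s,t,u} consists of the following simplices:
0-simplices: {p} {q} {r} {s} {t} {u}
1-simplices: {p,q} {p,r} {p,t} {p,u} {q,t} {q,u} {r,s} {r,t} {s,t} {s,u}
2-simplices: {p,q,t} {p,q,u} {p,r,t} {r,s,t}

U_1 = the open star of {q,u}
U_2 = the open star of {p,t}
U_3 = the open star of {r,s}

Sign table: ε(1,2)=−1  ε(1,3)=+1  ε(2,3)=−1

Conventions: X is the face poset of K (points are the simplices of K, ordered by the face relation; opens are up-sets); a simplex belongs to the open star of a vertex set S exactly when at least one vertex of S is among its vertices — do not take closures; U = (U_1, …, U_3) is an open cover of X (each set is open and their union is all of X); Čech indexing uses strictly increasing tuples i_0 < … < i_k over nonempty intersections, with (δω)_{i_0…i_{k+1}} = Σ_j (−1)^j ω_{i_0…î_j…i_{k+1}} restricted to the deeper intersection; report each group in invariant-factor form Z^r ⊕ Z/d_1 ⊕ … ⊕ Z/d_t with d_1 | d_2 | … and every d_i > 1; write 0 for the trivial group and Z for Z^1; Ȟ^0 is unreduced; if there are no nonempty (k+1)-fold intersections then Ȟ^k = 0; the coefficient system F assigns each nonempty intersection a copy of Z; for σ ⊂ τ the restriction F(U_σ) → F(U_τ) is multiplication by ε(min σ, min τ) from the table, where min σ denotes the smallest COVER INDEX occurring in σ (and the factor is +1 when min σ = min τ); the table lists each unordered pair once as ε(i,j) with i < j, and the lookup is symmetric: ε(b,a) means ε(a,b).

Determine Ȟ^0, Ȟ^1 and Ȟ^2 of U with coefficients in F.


Ȟ^0 = Z, Ȟ^1 = Z and Ȟ^2 = 0

intersection data:
  U1={{q},{u},{p,q},{p,u},{q,t},{q,u},{s,u},{p,q,t},{p,q,u}} U2={{p},{t},{p,q},{p,r},{p,t},{p,u},{q,t},{r,t},{s,t},{p,q,t},{p,q,u},{p,r,t},{r,s,t}} U3={{r},{s},{p,r},{r,s},{r,t},{s,t},{s,u},{p,r,t},{r,s,t}}
  U12={{p,q},{p,u},{q,t},{p,q,t},{p,q,u}} U13={{s,u}} U23={{p,r},{r,t},{s,t},{p,r,t},{r,s,t}}
C dims 3,3; δ0: rk 2, SNF 1^2
Ȟ^0 = (3 − 2) − 0 = 1, so Ȟ^0 ≅ Z
Ȟ^1 = (3 − 0) − 2 = 1, so Ȟ^1 ≅ Z
Ȟ^2 = (0 − 0) − 0 = 0, so Ȟ^2 ≅ 0


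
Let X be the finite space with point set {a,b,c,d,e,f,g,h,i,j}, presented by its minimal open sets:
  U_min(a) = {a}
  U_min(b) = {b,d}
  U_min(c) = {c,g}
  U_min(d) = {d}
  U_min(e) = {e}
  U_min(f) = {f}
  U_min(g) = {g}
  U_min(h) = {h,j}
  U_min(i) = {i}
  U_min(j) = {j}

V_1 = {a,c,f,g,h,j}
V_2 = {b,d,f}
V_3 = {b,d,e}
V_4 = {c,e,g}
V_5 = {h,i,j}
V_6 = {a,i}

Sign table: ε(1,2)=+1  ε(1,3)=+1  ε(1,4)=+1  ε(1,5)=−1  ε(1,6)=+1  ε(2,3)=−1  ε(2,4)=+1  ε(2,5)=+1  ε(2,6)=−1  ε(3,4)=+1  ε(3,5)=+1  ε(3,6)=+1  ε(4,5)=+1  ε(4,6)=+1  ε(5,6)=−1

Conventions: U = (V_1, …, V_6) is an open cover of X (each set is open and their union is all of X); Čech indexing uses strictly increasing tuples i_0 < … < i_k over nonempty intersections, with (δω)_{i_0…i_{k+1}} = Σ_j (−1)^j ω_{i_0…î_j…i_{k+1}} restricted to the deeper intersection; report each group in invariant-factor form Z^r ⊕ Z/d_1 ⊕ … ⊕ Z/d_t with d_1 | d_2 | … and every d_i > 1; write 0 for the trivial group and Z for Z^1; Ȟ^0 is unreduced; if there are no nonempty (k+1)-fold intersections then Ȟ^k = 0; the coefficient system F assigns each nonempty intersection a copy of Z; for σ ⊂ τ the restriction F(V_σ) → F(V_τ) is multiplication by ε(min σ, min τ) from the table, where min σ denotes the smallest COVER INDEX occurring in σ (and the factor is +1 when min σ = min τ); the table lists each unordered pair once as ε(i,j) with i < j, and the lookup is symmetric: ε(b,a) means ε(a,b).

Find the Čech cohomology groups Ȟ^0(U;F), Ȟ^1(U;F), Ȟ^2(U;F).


Ȟ^0(U;F) ≅ 0, Ȟ^1(U;F) ≅ Z ⊕ Z/2 and Ȟ^2(U;F) ≅ 0

nonempty intersections:
  V12={f} V14={c,g} V15={h,j} V16={a} V23={b,d} V34={e} V56={i}
C dims 6,7; δ0: rk 6, SNF 1^5·2
Ȟ^0: (6−6)−0=0 ⇒ 0
Ȟ^1: (7−0)−6=1 plus torsion [2] ⇒ Z ⊕ Z/2
Ȟ^2: (0−0)−0=0 ⇒ 0


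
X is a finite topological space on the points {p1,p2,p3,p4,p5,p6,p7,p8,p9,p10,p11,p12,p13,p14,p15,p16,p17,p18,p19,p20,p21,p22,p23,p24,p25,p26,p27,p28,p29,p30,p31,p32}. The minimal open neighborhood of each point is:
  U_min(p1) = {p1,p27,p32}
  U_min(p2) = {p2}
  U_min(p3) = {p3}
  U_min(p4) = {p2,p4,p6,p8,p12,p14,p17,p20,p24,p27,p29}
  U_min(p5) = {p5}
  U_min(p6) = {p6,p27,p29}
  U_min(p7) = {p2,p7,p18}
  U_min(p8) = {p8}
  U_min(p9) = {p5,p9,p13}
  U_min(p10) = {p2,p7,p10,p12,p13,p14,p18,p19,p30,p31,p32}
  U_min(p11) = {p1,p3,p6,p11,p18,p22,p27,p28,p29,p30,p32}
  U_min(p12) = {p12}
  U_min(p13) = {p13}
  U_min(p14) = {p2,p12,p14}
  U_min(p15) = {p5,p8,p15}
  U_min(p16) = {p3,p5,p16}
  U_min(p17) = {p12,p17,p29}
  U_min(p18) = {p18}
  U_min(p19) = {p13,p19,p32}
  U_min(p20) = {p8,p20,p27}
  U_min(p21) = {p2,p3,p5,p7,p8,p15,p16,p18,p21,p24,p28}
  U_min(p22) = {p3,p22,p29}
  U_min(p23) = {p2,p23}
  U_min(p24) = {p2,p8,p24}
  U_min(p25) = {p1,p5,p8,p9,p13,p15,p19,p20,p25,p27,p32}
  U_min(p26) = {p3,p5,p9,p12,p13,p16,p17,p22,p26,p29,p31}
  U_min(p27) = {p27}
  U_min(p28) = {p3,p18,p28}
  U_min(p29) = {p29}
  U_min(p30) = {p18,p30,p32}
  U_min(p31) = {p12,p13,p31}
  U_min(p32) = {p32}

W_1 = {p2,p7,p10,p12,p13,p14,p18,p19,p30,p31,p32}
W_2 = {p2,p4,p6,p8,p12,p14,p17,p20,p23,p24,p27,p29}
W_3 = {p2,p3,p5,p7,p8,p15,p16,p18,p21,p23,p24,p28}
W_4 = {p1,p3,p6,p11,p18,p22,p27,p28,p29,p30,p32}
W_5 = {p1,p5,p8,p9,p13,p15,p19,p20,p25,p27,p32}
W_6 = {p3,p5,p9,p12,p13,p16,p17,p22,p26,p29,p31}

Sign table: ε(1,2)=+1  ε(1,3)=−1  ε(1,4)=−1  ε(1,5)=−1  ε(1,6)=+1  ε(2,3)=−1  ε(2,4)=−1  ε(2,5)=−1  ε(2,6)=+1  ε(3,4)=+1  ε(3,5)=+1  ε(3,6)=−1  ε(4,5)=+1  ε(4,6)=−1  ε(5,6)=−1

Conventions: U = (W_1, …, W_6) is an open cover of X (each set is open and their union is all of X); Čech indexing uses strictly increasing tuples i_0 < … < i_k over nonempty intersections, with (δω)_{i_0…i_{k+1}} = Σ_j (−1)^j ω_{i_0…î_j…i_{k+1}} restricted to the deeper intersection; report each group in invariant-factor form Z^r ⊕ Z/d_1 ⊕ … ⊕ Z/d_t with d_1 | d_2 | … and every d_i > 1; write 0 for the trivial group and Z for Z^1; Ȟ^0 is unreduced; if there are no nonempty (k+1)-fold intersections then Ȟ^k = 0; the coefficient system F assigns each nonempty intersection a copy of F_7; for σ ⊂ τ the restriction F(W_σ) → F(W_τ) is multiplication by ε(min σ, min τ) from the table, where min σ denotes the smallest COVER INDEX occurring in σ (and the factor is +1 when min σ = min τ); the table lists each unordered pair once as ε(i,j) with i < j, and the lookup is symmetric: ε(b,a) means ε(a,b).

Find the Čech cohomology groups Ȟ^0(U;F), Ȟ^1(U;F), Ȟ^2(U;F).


Ȟ^0 ≅ Z/7, Ȟ^1 ≅ 0 and Ȟ^2 ≅ 0

intersection data:
  W12={p2,p12,p14} W13={p2,p7,p18} W14={p18,p30,p32} W15={p13,p19,p32} W16={p12,p13,p31} W23={p2,p8,p23,p24} W24={p6,p27,p29} W25={p8,p20,p27} W26={p12,p17,p29} W34={p3,p18,p28} W35={p5,p8,p15} W36={p3,p5,p16} W45={p1,p27,p32} W46={p3,p22,p29} W56={p5,p9,p13}
  W123={p2} W126={p12} W134={p18} W145={p32} W156={p13} W235={p8} W245={p27} W246={p29} W346={p3} W356={p5}
C dims 6,15,10; δ0: rk_F7 5; δ1: rk_F7 10
Ȟ^0 = (6 − 5) − 0 = 1, so Ȟ^0 ≅ Z/7
Ȟ^1 = (15 − 10) − 5 = 0, so Ȟ^1 ≅ 0
Ȟ^2 = (10 − 0) − 10 = 0, so Ȟ^2 ≅ 0


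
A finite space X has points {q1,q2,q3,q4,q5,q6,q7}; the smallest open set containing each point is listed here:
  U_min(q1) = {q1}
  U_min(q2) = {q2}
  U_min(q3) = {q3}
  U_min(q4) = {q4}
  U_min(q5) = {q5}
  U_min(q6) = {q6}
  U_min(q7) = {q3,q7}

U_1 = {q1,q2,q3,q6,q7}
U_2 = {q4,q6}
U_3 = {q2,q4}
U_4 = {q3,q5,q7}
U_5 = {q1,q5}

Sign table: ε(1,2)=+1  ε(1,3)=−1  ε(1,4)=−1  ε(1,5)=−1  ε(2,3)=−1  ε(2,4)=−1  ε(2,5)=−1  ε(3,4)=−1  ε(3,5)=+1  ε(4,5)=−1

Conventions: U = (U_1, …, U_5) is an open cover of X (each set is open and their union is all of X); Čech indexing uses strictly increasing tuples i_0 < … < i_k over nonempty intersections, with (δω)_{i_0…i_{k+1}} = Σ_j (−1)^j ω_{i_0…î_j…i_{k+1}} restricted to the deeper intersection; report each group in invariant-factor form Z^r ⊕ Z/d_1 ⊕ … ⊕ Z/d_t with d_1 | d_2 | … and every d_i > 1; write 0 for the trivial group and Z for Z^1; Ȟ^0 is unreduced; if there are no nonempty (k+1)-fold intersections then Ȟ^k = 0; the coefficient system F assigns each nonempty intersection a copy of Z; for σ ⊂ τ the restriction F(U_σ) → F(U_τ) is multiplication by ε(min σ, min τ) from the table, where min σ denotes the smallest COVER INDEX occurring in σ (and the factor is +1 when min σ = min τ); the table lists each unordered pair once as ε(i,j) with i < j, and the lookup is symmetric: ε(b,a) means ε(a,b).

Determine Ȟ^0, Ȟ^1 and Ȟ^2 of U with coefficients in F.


nonempty overlaps:
  U12={q6} U13={q2} U14={q3,q7} U15={q1} U23={q4} U45={q5}
C dims 5,6; δ0: rk 5, SNF 1^4·2
degree 0: 5−5−0 = 0 → Ȟ^0 ≅ 0
degree 1: 6−0−5 = 1 plus torsion [2] → Ȟ^1 ≅ Z ⊕ Z/2
degree 2: 0−0−0 = 0 → Ȟ^2 ≅ 0

Ȟ^0 ≅ 0, Ȟ^1 ≅ Z ⊕ Z/2, Ȟ^2 ≅ 0


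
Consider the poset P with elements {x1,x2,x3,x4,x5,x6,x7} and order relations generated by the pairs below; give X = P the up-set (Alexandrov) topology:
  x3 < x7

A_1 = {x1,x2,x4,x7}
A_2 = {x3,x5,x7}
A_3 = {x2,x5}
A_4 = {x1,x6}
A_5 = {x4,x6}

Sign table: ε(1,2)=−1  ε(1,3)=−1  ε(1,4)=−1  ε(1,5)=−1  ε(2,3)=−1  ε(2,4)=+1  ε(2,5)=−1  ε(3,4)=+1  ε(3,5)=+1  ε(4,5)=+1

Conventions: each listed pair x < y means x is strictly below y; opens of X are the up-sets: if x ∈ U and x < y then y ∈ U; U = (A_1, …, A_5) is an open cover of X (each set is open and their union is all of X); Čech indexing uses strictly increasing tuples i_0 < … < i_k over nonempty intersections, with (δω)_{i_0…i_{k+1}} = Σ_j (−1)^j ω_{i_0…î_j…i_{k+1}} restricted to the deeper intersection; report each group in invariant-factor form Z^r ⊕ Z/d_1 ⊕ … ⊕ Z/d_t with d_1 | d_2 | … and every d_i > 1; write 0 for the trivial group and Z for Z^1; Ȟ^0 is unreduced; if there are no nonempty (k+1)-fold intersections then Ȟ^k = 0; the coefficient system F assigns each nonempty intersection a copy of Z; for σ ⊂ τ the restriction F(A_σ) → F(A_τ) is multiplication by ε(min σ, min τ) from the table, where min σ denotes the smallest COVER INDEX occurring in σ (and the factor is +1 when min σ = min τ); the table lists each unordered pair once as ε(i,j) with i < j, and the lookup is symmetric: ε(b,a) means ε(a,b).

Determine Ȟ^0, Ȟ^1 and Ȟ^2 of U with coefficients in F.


nerve simplices:
  A12={x7} A13={x2} A14={x1} A15={x4} A23={x5} A45={x6}
C dims 5,6; δ0: rk 5, SNF 1^4·2
degree 0: 5−5−0 = 0 → Ȟ^0 ≅ 0
degree 1: 6−0−5 = 1 plus torsion [2] → Ȟ^1 ≅ Z ⊕ Z/2
degree 2: 0−0−0 = 0 → Ȟ^2 ≅ 0

Ȟ^0 = 0, Ȟ^1 = Z ⊕ Z/2, Ȟ^2 = 0


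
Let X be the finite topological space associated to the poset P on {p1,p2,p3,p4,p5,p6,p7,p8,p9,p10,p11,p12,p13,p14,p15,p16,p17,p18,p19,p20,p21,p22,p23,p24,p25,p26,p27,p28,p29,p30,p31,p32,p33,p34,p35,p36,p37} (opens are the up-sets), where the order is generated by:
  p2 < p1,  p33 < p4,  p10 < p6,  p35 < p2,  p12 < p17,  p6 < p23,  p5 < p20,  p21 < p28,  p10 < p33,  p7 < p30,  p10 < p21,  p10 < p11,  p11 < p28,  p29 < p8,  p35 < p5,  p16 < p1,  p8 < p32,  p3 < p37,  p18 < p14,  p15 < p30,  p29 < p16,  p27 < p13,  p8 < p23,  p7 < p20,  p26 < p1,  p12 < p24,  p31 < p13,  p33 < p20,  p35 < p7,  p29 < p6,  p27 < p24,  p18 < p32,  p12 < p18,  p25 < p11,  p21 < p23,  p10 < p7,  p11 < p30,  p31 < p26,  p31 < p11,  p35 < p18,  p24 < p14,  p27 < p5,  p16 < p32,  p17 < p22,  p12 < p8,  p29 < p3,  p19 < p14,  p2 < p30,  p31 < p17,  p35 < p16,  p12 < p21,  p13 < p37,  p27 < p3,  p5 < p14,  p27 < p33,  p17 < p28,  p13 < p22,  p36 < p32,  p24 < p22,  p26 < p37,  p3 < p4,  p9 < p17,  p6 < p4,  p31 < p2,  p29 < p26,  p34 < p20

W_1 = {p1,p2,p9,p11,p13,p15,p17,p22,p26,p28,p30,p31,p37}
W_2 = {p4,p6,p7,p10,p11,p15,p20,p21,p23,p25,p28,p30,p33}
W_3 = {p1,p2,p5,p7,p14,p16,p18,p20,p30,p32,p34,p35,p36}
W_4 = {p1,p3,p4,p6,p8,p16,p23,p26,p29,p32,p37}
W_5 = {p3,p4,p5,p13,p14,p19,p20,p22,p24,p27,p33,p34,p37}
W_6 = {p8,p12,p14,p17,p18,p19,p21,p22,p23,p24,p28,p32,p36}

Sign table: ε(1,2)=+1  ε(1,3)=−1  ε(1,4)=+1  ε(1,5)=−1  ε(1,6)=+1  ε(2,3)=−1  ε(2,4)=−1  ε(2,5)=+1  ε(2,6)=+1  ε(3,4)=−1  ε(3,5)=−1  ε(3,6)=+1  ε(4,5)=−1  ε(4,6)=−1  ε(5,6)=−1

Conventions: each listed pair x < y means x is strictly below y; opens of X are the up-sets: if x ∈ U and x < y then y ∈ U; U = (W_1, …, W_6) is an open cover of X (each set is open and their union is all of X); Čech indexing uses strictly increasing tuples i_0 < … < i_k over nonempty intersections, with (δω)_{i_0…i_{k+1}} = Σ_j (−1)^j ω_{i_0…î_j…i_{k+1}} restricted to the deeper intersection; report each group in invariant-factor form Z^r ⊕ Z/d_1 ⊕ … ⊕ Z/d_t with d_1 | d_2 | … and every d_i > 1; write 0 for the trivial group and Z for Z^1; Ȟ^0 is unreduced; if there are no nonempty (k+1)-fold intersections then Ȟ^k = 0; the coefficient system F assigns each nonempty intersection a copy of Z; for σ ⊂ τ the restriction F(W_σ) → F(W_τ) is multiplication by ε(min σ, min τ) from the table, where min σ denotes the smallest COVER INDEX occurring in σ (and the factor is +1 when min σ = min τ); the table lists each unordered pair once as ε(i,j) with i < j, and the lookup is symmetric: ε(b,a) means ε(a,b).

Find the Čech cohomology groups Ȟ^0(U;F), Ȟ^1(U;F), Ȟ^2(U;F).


cover nerve:
  W12={p11,p15,p28,p30} W13={p1,p2,p30} W14={p1,p26,p37} W15={p13,p22,p37} W16={p17,p22,p28} W23={p7,p20,p30} W24={p4,p6,p23} W25={p4,p20,p33} W26={p21,p23,p28} W34={p1,p16,p32} W35={p5,p14,p20,p34} W36={p14,p18,p32,p36} W45={p3,p4,p37} W46={p8,p23,p32} W56={p14,p19,p22,p24}
  W123={p30} W126={p28} W134={p1} W145={p37} W156={p22} W235={p20} W245={p4} W246={p23} W346={p32} W356={p14}
C dims 6,15,10; δ0: rk 6, SNF 1^5·2; δ1: rk 9, SNF 1^9
Ȟ^0: (6−6)−0=0 ⇒ 0
Ȟ^1: (15−9)−6=0 plus torsion [2] ⇒ Z/2
Ȟ^2: (10−0)−9=1 ⇒ Z

Ȟ^0 ≅ 0; Ȟ^1 ≅ Z/2; Ȟ^2 ≅ Z


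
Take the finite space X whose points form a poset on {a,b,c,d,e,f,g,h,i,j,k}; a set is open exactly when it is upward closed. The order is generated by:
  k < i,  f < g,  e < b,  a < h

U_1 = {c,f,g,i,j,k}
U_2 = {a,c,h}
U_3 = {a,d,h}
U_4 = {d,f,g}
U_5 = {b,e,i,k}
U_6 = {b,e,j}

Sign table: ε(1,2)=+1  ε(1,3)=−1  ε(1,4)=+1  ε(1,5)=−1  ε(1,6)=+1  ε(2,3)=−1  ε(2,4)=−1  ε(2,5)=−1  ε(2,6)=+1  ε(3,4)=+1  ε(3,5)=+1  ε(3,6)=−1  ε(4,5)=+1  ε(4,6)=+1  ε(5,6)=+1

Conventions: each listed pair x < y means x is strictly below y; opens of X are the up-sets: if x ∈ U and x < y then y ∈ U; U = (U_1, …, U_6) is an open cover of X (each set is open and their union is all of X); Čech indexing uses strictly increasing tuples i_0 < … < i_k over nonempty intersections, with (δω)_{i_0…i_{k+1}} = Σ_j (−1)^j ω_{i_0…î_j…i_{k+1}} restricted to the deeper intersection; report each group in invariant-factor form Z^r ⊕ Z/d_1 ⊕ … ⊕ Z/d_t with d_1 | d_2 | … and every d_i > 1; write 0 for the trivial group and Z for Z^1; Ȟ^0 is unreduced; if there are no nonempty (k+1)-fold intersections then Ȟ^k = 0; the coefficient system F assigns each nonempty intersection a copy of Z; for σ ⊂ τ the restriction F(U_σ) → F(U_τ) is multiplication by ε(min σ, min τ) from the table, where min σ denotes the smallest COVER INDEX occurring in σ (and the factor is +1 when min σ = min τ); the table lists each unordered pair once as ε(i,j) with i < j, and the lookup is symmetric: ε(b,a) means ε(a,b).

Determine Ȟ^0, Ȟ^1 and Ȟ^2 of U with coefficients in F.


nerve of the cover:
  U12={c} U14={f,g} U15={i,k} U16={j} U23={a,h} U34={d} U56={b,e}
C dims 6,7; δ0: rk 6, SNF 1^5·2
Ȟ^0 = (6 − 6) − 0 = 0, so Ȟ^0 ≅ 0
Ȟ^1 = (7 − 0) − 6 = 1 plus torsion [2], so Ȟ^1 ≅ Z ⊕ Z/2
Ȟ^2 = (0 − 0) − 0 = 0, so Ȟ^2 ≅ 0

Ȟ^0 ≅ 0; Ȟ^1 ≅ Z ⊕ Z/2; Ȟ^2 ≅ 0


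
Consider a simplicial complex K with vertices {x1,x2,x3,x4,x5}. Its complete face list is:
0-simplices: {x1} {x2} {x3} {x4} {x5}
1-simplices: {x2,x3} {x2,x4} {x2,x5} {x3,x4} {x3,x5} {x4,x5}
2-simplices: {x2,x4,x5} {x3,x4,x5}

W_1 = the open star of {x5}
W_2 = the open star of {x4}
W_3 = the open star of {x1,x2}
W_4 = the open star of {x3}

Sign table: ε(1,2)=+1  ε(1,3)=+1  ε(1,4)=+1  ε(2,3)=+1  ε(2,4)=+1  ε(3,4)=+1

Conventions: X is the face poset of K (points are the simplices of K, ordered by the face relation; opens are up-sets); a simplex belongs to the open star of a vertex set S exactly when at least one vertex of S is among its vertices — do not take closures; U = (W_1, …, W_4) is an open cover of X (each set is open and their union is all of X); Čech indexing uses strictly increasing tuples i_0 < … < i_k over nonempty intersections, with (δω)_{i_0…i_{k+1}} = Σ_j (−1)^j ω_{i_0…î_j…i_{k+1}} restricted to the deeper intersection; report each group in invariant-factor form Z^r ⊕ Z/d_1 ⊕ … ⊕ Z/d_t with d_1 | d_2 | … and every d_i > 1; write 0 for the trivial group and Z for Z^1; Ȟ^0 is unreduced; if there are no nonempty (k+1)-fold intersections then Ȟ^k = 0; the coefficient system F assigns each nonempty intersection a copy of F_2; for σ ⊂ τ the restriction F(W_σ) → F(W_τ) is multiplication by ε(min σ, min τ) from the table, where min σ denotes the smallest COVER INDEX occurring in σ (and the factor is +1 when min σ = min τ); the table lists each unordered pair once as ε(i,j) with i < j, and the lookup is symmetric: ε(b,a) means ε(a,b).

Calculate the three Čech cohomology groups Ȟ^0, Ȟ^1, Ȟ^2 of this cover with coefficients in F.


Ȟ^0(U;F) ≅ Z/2,  Ȟ^1(U;F) ≅ Z/2,  Ȟ^2(U;F) ≅ 0

nerve of the cover:
  W1={{x5},{x2,x5},{x3,x5},{x4,x5},{x2,x4,x5},{x3,x4,x5}} W2={{x4},{x2,x4},{x3,x4},{x4,x5},{x2,x4,x5},{x3,x4,x5}} W3={{x1},{x2},{x2,x3},{x2,x4},{x2,x5},{x2,x4,x5}} W4={{x3},{x2,x3},{x3,x4},{x3,x5},{x3,x4,x5}}
  W12={{x4,x5},{x2,x4,x5},{x3,x4,x5}} W13={{x2,x5},{x2,x4,x5}} W14={{x3,x5},{x3,x4,x5}} W23={{x2,x4},{x2,x4,x5}} W24={{x3,x4},{x3,x4,x5}} W34={{x2,x3}}
  W123={{x2,x4,x5}} W124={{x3,x4,x5}}
C dims 4,6,2; δ0: rk_F2 3; δ1: rk_F2 2
Ȟ^0 = (4 − 3) − 0 = 1, so Ȟ^0 ≅ Z/2
Ȟ^1 = (6 − 2) − 3 = 1, so Ȟ^1 ≅ Z/2
Ȟ^2 = (2 − 0) − 2 = 0, so Ȟ^2 ≅ 0


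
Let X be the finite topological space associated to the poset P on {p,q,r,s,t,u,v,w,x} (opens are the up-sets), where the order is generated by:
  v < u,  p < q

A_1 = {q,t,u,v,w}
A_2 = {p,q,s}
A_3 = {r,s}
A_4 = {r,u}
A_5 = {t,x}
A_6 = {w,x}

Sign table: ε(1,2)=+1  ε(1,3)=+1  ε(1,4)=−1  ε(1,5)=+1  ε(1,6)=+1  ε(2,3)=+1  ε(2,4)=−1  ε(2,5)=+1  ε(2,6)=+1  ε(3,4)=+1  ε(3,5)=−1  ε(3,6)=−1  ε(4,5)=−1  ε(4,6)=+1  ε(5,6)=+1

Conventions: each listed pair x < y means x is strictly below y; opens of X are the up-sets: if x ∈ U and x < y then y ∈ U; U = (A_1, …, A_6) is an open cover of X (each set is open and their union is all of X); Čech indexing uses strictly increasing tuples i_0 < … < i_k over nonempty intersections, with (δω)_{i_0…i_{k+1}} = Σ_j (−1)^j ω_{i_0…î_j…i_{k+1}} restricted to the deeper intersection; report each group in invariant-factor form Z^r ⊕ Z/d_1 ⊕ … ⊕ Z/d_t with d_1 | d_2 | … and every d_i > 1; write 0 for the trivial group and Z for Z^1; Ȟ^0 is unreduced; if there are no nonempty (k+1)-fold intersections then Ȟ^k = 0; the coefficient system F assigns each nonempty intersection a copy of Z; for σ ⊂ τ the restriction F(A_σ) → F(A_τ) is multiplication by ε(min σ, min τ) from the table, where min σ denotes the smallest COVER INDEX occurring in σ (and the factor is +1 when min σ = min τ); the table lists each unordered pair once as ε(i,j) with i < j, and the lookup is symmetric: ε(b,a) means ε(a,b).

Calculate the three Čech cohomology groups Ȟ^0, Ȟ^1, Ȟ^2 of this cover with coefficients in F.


Ȟ^0 ≅ 0, Ȟ^1 ≅ Z ⊕ Z/2, Ȟ^2 ≅ 0

cover nerve:
  A12={q} A14={u} A15={t} A16={w} A23={s} A34={r} A56={x}
C dims 6,7; δ0: rk 6, SNF 1^5·2
Ȟ^0: (6−6)−0=0 ⇒ 0
Ȟ^1: (7−0)−6=1 plus torsion [2] ⇒ Z ⊕ Z/2
Ȟ^2: (0−0)−0=0 ⇒ 0


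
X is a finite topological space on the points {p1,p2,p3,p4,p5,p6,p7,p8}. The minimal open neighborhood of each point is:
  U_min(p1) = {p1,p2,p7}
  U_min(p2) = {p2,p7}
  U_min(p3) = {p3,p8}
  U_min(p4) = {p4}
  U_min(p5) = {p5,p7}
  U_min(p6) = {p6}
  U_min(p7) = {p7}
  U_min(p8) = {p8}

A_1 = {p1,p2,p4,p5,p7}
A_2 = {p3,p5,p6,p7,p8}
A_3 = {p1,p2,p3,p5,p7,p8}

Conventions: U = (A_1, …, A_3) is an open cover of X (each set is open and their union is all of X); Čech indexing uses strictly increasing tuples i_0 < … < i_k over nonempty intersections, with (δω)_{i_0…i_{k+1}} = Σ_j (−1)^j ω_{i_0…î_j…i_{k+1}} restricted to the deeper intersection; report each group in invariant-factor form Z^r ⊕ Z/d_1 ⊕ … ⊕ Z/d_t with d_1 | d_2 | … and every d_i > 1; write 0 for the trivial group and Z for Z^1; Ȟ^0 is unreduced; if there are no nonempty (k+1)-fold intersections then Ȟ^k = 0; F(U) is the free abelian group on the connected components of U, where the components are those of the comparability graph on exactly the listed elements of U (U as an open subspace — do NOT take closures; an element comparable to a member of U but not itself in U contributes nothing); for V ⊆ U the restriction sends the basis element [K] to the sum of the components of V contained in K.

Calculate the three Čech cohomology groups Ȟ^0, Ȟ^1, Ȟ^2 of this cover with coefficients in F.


intersection data:
  A12={p5,p7} A13={p1,p2,p5,p7} A23={p3,p5,p7,p8}
  A123={p5,p7}
components per intersection:
  A1: {p1,p2,p5,p7} {p4}
  A2: {p3,p8} {p5,p7} {p6}
  A3: {p1,p2,p5,p7} {p3,p8}
  A12: {p5,p7}
  A13: {p1,p2,p5,p7}
  A23: {p3,p8} {p5,p7}
  A123: {p5,p7}
C dims 7,4,1; δ0: rk 3, SNF 1^3; δ1: rk 1, SNF 1^1
Ȟ^0 = (7 − 3) − 0 = 4, so Ȟ^0 ≅ Z^4
Ȟ^1 = (4 − 1) − 3 = 0, so Ȟ^1 ≅ 0
Ȟ^2 = (1 − 0) − 1 = 0, so Ȟ^2 ≅ 0

Ȟ^0(U;F) ≅ Z^4, Ȟ^1(U;F) ≅ 0, Ȟ^2(U;F) ≅ 0


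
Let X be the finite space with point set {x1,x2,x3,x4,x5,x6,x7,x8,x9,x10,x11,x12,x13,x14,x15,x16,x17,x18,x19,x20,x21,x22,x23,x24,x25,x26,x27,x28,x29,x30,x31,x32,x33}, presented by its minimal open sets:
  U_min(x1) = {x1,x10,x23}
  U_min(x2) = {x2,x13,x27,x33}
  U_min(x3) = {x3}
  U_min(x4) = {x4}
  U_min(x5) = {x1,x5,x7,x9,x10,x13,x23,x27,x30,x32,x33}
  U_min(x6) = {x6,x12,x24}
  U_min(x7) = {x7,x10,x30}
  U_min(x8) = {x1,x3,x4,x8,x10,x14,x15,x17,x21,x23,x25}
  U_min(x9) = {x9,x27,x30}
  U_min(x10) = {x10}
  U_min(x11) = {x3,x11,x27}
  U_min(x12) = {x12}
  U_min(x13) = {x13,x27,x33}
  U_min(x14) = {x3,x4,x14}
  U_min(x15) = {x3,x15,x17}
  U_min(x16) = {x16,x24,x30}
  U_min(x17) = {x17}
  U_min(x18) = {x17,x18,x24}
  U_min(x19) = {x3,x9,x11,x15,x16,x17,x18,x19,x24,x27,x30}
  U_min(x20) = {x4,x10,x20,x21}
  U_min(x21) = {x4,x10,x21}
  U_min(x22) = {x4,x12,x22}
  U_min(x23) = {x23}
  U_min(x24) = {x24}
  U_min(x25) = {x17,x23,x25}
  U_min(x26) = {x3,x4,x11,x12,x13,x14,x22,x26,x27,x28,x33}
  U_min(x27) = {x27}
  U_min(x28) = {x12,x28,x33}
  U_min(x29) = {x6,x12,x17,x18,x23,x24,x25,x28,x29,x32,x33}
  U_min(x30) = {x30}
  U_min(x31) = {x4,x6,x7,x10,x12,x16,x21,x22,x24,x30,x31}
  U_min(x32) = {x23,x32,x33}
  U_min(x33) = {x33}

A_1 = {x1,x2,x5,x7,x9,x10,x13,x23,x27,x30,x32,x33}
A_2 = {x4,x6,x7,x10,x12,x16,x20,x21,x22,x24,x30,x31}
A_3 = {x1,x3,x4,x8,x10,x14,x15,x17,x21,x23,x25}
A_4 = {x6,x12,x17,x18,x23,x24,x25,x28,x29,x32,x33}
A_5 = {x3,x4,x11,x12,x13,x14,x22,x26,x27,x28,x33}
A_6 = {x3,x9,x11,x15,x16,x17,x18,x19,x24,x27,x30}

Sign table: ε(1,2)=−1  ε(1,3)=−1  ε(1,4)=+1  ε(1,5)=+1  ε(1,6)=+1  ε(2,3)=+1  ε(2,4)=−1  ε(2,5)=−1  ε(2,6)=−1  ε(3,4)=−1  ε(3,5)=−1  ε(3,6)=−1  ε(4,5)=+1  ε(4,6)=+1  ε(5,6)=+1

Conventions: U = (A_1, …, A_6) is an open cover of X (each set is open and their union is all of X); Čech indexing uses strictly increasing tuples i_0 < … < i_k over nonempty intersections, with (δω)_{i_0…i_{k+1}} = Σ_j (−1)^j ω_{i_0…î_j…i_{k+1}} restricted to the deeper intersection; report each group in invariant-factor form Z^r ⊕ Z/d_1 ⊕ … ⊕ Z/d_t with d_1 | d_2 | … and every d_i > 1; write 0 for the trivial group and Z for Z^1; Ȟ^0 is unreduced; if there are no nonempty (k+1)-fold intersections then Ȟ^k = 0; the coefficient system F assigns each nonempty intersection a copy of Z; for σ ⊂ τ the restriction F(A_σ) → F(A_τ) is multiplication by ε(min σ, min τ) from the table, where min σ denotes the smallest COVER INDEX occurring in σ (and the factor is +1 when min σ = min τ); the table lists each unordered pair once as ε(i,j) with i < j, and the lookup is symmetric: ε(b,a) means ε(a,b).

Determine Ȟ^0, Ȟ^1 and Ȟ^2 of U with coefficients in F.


Ȟ^0 ≅ Z, Ȟ^1 ≅ 0 and Ȟ^2 ≅ Z/2

intersection data:
  A12={x7,x10,x30} A13={x1,x10,x23} A14={x23,x32,x33} A15={x13,x27,x33} A16={x9,x27,x30} A23={x4,x10,x21} A24={x6,x12,x24} A25={x4,x12,x22} A26={x16,x24,x30} A34={x17,x23,x25} A35={x3,x4,x14} A36={x3,x15,x17} A45={x12,x28,x33} A46={x17,x18,x24} A56={x3,x11,x27}
  A123={x10} A126={x30} A134={x23} A145={x33} A156={x27} A235={x4} A245={x12} A246={x24} A346={x17} A356={x3}
C dims 6,15,10; δ0: rk 5, SNF 1^5; δ1: rk 10, SNF 1^9·2
Ȟ^0 = (6 − 5) − 0 = 1, so Ȟ^0 ≅ Z
Ȟ^1 = (15 − 10) − 5 = 0, so Ȟ^1 ≅ 0
Ȟ^2 = (10 − 0) − 10 = 0 plus torsion [2], so Ȟ^2 ≅ Z/2


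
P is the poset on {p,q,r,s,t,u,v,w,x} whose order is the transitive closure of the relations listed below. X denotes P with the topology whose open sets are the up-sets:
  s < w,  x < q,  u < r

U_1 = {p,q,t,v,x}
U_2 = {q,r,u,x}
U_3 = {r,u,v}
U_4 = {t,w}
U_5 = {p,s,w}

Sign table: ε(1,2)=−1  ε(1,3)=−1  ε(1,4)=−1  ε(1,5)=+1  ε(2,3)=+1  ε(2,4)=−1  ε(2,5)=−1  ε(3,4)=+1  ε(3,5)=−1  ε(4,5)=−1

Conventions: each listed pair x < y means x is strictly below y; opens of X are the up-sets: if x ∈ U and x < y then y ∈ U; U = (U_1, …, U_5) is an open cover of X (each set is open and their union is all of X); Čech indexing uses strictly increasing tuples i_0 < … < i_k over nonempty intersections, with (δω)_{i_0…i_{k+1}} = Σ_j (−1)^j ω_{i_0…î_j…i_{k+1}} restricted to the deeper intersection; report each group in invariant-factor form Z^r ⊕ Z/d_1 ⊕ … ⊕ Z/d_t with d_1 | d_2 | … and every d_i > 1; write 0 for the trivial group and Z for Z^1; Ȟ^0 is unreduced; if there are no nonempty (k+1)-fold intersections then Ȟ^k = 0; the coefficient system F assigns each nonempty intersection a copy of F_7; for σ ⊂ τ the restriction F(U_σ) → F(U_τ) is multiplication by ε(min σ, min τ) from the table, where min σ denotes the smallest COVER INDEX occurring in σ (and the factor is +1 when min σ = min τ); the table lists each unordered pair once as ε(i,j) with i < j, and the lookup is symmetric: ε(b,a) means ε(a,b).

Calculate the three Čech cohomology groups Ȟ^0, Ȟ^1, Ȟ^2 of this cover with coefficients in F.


nerve of the cover:
  U12={q,x} U13={v} U14={t} U15={p} U23={r,u} U45={w}
C dims 5,6; δ0: rk_F7 4
Ȟ^0 = (5 − 4) − 0 = 1, so Ȟ^0 ≅ Z/7
Ȟ^1 = (6 − 0) − 4 = 2, so Ȟ^1 ≅ Z/7 ⊕ Z/7
Ȟ^2 = (0 − 0) − 0 = 0, so Ȟ^2 ≅ 0

Ȟ^0(U;F) ≅ Z/7, Ȟ^1(U;F) ≅ Z/7 ⊕ Z/7 and Ȟ^2(U;F) ≅ 0


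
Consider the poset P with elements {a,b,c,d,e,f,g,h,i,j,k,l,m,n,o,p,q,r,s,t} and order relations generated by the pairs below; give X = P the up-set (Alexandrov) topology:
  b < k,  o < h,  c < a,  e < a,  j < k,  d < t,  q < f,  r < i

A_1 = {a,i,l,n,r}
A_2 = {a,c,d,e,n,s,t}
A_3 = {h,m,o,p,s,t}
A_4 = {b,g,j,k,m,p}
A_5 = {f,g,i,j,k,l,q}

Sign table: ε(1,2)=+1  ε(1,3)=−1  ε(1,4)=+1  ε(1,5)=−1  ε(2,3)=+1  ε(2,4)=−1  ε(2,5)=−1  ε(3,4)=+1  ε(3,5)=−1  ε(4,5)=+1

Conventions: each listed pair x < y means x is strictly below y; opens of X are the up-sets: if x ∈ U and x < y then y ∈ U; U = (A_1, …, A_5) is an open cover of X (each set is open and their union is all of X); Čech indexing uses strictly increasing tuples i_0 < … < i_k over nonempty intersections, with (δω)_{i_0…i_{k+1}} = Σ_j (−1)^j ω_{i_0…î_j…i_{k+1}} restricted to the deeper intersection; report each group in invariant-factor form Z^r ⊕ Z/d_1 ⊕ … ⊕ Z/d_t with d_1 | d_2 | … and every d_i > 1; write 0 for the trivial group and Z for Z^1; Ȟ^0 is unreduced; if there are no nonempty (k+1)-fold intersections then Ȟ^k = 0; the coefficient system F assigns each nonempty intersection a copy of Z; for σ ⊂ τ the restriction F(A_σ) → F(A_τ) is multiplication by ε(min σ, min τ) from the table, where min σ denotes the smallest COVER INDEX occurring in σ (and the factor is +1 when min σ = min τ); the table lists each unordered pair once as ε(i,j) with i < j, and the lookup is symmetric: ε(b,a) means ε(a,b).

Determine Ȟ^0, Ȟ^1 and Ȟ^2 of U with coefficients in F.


intersection data:
  A12={a,n} A15={i,l} A23={s,t} A34={m,p} A45={g,j,k}
C dims 5,5; δ0: rk 5, SNF 1^4·2
Ȟ^0 = (5 − 5) − 0 = 0, so Ȟ^0 ≅ 0
Ȟ^1 = (5 − 0) − 5 = 0 plus torsion [2], so Ȟ^1 ≅ Z/2
Ȟ^2 = (0 − 0) − 0 = 0, so Ȟ^2 ≅ 0

Ȟ^0 = 0, Ȟ^1 = Z/2 and Ȟ^2 = 0
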